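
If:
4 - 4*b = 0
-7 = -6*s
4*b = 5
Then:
No Solution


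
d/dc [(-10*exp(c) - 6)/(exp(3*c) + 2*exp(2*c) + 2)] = 2*((3*exp(c) + 4)*(5*exp(c) + 3)*exp(c) - 5*exp(3*c) - 10*exp(2*c) - 10)*exp(c)/(exp(3*c) + 2*exp(2*c) + 2)^2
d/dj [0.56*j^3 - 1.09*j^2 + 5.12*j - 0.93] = 1.68*j^2 - 2.18*j + 5.12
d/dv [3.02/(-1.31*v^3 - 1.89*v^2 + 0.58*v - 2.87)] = (11.8686*v^2 + 11.4156*v - 1.7516)/(1.31*v^3 + 1.89*v^2 - 0.58*v + 2.87)^2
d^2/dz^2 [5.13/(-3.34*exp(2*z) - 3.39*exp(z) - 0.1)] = (-5.13*(6.68*exp(z) + 3.39)*(13.36*exp(z) + 6.78)*exp(z) + (68.5368*exp(z) + 17.3907)*(3.34*exp(2*z) + 3.39*exp(z) + 0.1))*exp(z)/(3.34*exp(2*z) + 3.39*exp(z) + 0.1)^3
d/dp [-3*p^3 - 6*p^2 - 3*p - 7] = -9*p^2 - 12*p - 3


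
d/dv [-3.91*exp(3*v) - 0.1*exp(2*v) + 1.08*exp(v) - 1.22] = (-11.73*exp(2*v) - 0.2*exp(v) + 1.08)*exp(v)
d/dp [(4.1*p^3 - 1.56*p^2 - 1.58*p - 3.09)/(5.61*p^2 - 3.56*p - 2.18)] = (23.001*p^4 - 29.192*p^3 - 12.3966*p^2 + 41.4714*p - 7.556)/(31.4721*p^4 - 39.9432*p^3 - 11.786*p^2 + 15.5216*p + 4.7524)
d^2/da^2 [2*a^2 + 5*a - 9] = 4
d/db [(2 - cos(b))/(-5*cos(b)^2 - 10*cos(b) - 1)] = (5*cos(b)^2 - 20*cos(b) - 21)*sin(b)/(5*cos(b)^2 + 10*cos(b) + 1)^2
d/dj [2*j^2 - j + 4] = 4*j - 1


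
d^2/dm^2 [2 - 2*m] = 0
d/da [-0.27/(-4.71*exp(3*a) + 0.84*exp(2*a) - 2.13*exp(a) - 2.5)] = (-3.8151*exp(2*a) + 0.4536*exp(a) - 0.5751)*exp(a)/(4.71*exp(3*a) - 0.84*exp(2*a) + 2.13*exp(a) + 2.5)^2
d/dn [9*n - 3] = 9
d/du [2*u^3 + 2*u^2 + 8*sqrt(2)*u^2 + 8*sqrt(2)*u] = 6*u^2 + 4*u + 16*sqrt(2)*u + 8*sqrt(2)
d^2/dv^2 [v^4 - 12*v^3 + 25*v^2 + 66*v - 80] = 12*v^2 - 72*v + 50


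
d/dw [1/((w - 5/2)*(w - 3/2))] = 32*(2 - w)/(16*w^4 - 128*w^3 + 376*w^2 - 480*w + 225)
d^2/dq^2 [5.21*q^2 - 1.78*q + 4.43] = 10.4200000000000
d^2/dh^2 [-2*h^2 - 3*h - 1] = -4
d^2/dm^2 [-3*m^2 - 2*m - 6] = -6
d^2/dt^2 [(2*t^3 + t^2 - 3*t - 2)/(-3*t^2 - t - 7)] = 10*(14*t^3 + 15*t^2 - 93*t - 22)/(27*t^6 + 27*t^5 + 198*t^4 + 127*t^3 + 462*t^2 + 147*t + 343)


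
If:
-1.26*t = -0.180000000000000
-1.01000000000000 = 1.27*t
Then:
No Solution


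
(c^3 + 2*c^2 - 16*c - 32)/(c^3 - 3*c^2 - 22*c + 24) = (c^2 - 2*c - 8)/(c^2 - 7*c + 6)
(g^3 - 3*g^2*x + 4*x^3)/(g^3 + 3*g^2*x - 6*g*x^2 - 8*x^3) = (g - 2*x)/(g + 4*x)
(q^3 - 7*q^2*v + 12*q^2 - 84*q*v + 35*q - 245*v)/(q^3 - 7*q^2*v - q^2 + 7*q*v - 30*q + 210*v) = (q + 7)/(q - 6)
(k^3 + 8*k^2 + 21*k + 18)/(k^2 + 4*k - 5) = (k^3 + 8*k^2 + 21*k + 18)/(k^2 + 4*k - 5)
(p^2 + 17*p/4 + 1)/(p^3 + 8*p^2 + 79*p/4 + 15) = (4*p + 1)/(4*p^2 + 16*p + 15)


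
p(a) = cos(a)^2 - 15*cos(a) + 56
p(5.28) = 48.22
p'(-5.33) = 11.28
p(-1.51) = 55.09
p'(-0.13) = -1.69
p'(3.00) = 2.40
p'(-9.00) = -6.93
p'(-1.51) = -14.85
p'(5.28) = -11.74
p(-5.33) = 47.65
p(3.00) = 71.83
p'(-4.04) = 12.71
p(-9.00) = 70.50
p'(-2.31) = -12.08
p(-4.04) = 65.73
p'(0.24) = 3.10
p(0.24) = 42.37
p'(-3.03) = -1.89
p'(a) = -2*sin(a)*cos(a) + 15*sin(a)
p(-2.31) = 66.56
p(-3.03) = 71.89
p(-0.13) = 42.11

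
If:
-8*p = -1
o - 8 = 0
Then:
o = 8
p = 1/8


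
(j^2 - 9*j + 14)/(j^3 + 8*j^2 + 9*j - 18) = (j^2 - 9*j + 14)/(j^3 + 8*j^2 + 9*j - 18)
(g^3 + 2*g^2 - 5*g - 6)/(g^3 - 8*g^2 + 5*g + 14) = (g + 3)/(g - 7)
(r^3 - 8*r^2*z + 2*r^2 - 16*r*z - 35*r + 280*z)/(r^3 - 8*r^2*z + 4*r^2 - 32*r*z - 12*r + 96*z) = (r^2 + 2*r - 35)/(r^2 + 4*r - 12)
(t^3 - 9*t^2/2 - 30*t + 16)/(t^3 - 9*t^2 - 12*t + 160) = (t - 1/2)/(t - 5)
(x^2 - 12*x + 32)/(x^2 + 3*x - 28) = (x - 8)/(x + 7)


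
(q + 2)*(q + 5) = q^2 + 7*q + 10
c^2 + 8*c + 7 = (c + 1)*(c + 7)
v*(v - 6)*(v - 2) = v^3 - 8*v^2 + 12*v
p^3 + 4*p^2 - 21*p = p*(p - 3)*(p + 7)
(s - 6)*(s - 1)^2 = s^3 - 8*s^2 + 13*s - 6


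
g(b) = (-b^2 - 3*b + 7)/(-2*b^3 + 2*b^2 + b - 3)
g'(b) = (-2*b - 3)/(-2*b^3 + 2*b^2 + b - 3) + (-b^2 - 3*b + 7)*(6*b^2 - 4*b - 1)/(-2*b^3 + 2*b^2 + b - 3)^2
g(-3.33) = 0.07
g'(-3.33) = 0.10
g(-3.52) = 0.05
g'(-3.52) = 0.08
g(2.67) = 0.34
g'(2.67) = -0.09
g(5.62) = 0.14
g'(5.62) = -0.03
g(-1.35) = 2.19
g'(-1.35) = 7.89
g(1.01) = -1.47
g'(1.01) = 3.29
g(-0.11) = -2.37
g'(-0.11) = 0.53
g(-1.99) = 0.48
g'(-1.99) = 0.84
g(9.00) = 0.08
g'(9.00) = -0.01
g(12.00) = 0.05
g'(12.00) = -0.00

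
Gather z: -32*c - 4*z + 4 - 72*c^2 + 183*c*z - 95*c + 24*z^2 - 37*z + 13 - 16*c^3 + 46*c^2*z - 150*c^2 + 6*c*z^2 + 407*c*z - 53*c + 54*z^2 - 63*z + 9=-16*c^3 - 222*c^2 - 180*c + z^2*(6*c + 78) + z*(46*c^2 + 590*c - 104) + 26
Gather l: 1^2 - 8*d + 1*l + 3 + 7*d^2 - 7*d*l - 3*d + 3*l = 7*d^2 - 11*d + l*(4 - 7*d) + 4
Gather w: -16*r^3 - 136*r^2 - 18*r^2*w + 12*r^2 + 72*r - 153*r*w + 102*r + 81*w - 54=-16*r^3 - 124*r^2 + 174*r + w*(-18*r^2 - 153*r + 81) - 54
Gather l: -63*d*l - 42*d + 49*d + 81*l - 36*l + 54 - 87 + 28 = 7*d + l*(45 - 63*d) - 5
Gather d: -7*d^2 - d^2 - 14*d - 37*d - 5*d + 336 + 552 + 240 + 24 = -8*d^2 - 56*d + 1152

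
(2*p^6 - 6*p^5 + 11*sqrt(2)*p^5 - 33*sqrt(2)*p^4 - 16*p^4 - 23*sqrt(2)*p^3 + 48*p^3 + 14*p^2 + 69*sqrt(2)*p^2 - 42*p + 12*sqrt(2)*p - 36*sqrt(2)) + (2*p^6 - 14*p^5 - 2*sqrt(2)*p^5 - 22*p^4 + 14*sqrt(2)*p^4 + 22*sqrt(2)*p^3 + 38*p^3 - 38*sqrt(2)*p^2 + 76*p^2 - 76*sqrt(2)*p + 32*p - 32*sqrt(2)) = 4*p^6 - 20*p^5 + 9*sqrt(2)*p^5 - 38*p^4 - 19*sqrt(2)*p^4 - sqrt(2)*p^3 + 86*p^3 + 31*sqrt(2)*p^2 + 90*p^2 - 64*sqrt(2)*p - 10*p - 68*sqrt(2)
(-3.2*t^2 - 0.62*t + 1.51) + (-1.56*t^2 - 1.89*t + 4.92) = -4.76*t^2 - 2.51*t + 6.43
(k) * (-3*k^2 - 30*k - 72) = -3*k^3 - 30*k^2 - 72*k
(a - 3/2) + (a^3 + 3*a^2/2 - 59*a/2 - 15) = a^3 + 3*a^2/2 - 57*a/2 - 33/2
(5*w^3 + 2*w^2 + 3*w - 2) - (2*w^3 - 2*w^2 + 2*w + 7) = 3*w^3 + 4*w^2 + w - 9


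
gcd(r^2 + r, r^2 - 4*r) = r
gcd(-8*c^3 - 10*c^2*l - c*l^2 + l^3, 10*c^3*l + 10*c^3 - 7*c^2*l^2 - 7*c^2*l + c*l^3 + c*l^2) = 1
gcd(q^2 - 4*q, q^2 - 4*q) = q^2 - 4*q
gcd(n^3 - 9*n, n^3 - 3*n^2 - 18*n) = n^2 + 3*n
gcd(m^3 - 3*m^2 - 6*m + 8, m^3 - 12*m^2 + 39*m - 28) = m^2 - 5*m + 4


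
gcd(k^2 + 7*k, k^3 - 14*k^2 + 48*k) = k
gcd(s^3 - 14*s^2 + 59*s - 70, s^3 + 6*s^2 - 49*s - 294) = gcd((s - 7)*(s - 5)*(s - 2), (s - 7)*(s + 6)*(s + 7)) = s - 7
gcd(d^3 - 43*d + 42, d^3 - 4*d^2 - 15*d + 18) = d^2 - 7*d + 6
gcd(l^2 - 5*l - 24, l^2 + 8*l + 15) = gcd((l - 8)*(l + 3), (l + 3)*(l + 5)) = l + 3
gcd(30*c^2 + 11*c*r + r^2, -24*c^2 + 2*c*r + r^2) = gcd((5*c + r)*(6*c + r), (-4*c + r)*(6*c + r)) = 6*c + r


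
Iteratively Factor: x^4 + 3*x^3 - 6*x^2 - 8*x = (x + 4)*(x^3 - x^2 - 2*x) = (x + 1)*(x + 4)*(x^2 - 2*x) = (x - 2)*(x + 1)*(x + 4)*(x)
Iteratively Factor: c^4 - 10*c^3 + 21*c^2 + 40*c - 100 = (c - 2)*(c^3 - 8*c^2 + 5*c + 50) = (c - 2)*(c + 2)*(c^2 - 10*c + 25) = (c - 5)*(c - 2)*(c + 2)*(c - 5)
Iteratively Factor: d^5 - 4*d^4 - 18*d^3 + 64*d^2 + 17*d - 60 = (d + 1)*(d^4 - 5*d^3 - 13*d^2 + 77*d - 60) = (d - 3)*(d + 1)*(d^3 - 2*d^2 - 19*d + 20) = (d - 3)*(d + 1)*(d + 4)*(d^2 - 6*d + 5) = (d - 3)*(d - 1)*(d + 1)*(d + 4)*(d - 5)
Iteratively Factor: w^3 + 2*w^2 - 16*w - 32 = (w + 4)*(w^2 - 2*w - 8) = (w - 4)*(w + 4)*(w + 2)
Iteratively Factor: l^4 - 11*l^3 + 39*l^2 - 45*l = (l - 3)*(l^3 - 8*l^2 + 15*l) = l*(l - 3)*(l^2 - 8*l + 15) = l*(l - 3)^2*(l - 5)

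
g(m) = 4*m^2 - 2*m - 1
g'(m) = 8*m - 2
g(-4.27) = 80.47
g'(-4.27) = -36.16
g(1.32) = 3.33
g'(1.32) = 8.56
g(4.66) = 76.54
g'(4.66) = 35.28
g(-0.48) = 0.88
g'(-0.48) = -5.84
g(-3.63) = 58.97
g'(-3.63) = -31.04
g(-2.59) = 31.01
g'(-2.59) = -22.72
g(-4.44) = 86.73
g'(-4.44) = -37.52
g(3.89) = 51.75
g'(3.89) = 29.12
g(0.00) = -1.00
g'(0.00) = -2.00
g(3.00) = 29.00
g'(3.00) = 22.00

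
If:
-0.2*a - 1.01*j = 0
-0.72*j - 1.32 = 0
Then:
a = 9.26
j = -1.83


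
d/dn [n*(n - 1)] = 2*n - 1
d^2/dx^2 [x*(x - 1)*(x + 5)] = 6*x + 8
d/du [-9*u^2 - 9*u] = -18*u - 9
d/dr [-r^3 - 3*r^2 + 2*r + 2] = -3*r^2 - 6*r + 2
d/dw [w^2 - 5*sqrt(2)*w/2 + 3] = 2*w - 5*sqrt(2)/2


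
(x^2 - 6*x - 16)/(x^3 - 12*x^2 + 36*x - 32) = (x + 2)/(x^2 - 4*x + 4)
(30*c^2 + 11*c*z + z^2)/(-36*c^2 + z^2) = (5*c + z)/(-6*c + z)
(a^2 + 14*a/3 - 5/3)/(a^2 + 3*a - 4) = (3*a^2 + 14*a - 5)/(3*(a^2 + 3*a - 4))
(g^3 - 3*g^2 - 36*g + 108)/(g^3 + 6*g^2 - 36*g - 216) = (g - 3)/(g + 6)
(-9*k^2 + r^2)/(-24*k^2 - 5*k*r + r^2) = (-3*k + r)/(-8*k + r)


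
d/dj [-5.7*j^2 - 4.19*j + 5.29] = -11.4*j - 4.19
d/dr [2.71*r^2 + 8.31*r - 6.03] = 5.42*r + 8.31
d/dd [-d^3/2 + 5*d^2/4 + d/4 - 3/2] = -3*d^2/2 + 5*d/2 + 1/4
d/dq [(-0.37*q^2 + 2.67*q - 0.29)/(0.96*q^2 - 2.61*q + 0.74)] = (-1.5975*q^2 + 0.00919999999999987*q + 1.2189)/(0.9216*q^4 - 5.0112*q^3 + 8.2329*q^2 - 3.8628*q + 0.5476)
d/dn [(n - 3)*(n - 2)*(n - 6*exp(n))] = -6*n^2*exp(n) + 3*n^2 + 18*n*exp(n) - 10*n - 6*exp(n) + 6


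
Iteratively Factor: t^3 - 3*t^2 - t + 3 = (t - 3)*(t^2 - 1) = (t - 3)*(t + 1)*(t - 1)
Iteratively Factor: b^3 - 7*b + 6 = (b + 3)*(b^2 - 3*b + 2) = (b - 2)*(b + 3)*(b - 1)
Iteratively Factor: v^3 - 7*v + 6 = (v - 1)*(v^2 + v - 6) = (v - 1)*(v + 3)*(v - 2)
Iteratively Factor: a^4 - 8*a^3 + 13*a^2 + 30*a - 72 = (a - 3)*(a^3 - 5*a^2 - 2*a + 24) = (a - 3)*(a + 2)*(a^2 - 7*a + 12) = (a - 4)*(a - 3)*(a + 2)*(a - 3)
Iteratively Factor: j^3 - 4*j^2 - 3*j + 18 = (j + 2)*(j^2 - 6*j + 9) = (j - 3)*(j + 2)*(j - 3)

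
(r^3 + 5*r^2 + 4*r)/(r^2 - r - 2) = r*(r + 4)/(r - 2)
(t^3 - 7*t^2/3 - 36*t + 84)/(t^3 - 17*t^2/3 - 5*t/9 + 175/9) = 3*(t^2 - 36)/(3*t^2 - 10*t - 25)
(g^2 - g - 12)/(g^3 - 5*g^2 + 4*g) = (g + 3)/(g*(g - 1))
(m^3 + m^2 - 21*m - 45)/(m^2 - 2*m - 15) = m + 3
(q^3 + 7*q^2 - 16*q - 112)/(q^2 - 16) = q + 7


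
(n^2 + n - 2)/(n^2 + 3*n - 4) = (n + 2)/(n + 4)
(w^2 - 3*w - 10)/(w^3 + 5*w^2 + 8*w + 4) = (w - 5)/(w^2 + 3*w + 2)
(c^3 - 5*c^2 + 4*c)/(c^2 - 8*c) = (c^2 - 5*c + 4)/(c - 8)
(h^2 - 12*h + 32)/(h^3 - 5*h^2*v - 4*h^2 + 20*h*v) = (8 - h)/(h*(-h + 5*v))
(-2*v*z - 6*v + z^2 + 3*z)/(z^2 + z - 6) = (-2*v + z)/(z - 2)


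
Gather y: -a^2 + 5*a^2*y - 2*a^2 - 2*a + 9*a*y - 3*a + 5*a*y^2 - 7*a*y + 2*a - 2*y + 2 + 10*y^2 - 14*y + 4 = -3*a^2 - 3*a + y^2*(5*a + 10) + y*(5*a^2 + 2*a - 16) + 6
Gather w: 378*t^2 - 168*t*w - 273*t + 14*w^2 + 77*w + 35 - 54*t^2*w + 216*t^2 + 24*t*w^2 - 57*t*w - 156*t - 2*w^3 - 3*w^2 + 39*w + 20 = 594*t^2 - 429*t - 2*w^3 + w^2*(24*t + 11) + w*(-54*t^2 - 225*t + 116) + 55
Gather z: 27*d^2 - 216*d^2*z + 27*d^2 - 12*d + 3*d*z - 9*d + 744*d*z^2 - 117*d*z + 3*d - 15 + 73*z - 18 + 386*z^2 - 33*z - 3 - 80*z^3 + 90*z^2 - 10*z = 54*d^2 - 18*d - 80*z^3 + z^2*(744*d + 476) + z*(-216*d^2 - 114*d + 30) - 36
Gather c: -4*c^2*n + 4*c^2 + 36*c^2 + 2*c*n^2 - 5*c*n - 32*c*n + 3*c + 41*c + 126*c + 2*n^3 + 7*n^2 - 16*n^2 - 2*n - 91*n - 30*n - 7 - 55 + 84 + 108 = c^2*(40 - 4*n) + c*(2*n^2 - 37*n + 170) + 2*n^3 - 9*n^2 - 123*n + 130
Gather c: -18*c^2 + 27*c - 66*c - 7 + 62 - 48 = -18*c^2 - 39*c + 7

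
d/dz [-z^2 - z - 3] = -2*z - 1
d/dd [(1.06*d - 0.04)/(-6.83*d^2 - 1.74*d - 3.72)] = (7.2398*d^2 - 0.5464*d - 4.0128)/(46.6489*d^4 + 23.7684*d^3 + 53.8428*d^2 + 12.9456*d + 13.8384)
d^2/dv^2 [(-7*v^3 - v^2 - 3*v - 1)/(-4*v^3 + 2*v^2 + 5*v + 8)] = 2*(72*v^6 + 564*v^5 + 1428*v^4 + 285*v^3 + 1320*v^2 + 1326*v - 47)/(64*v^9 - 96*v^8 - 192*v^7 - 152*v^6 + 624*v^5 + 714*v^4 + 163*v^3 - 984*v^2 - 960*v - 512)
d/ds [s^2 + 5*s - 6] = 2*s + 5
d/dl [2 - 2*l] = -2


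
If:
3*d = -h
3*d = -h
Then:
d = -h/3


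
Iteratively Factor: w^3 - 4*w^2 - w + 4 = (w + 1)*(w^2 - 5*w + 4) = (w - 4)*(w + 1)*(w - 1)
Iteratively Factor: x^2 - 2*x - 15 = (x + 3)*(x - 5)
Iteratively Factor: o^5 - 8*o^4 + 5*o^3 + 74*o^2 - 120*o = (o + 3)*(o^4 - 11*o^3 + 38*o^2 - 40*o) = (o - 5)*(o + 3)*(o^3 - 6*o^2 + 8*o) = o*(o - 5)*(o + 3)*(o^2 - 6*o + 8) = o*(o - 5)*(o - 2)*(o + 3)*(o - 4)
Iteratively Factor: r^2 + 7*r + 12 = (r + 3)*(r + 4)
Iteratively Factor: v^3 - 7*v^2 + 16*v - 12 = (v - 3)*(v^2 - 4*v + 4) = (v - 3)*(v - 2)*(v - 2)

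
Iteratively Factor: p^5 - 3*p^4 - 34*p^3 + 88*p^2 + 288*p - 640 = (p - 2)*(p^4 - p^3 - 36*p^2 + 16*p + 320) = (p - 4)*(p - 2)*(p^3 + 3*p^2 - 24*p - 80) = (p - 5)*(p - 4)*(p - 2)*(p^2 + 8*p + 16) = (p - 5)*(p - 4)*(p - 2)*(p + 4)*(p + 4)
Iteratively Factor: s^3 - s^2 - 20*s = (s)*(s^2 - s - 20) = s*(s + 4)*(s - 5)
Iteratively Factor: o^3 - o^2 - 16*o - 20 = (o - 5)*(o^2 + 4*o + 4) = (o - 5)*(o + 2)*(o + 2)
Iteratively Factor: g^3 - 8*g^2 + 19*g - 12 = (g - 3)*(g^2 - 5*g + 4) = (g - 4)*(g - 3)*(g - 1)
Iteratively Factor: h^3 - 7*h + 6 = (h + 3)*(h^2 - 3*h + 2) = (h - 1)*(h + 3)*(h - 2)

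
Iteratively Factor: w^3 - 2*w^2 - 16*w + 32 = (w + 4)*(w^2 - 6*w + 8) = (w - 2)*(w + 4)*(w - 4)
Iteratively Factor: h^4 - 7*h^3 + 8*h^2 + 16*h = (h - 4)*(h^3 - 3*h^2 - 4*h) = (h - 4)^2*(h^2 + h) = h*(h - 4)^2*(h + 1)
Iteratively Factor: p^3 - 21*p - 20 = (p - 5)*(p^2 + 5*p + 4) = (p - 5)*(p + 4)*(p + 1)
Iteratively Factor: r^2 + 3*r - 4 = (r + 4)*(r - 1)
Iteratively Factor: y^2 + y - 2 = (y - 1)*(y + 2)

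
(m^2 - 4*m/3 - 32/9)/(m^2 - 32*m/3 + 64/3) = (m + 4/3)/(m - 8)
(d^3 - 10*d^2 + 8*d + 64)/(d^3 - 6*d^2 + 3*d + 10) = (d^3 - 10*d^2 + 8*d + 64)/(d^3 - 6*d^2 + 3*d + 10)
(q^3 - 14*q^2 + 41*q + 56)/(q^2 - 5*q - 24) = (q^2 - 6*q - 7)/(q + 3)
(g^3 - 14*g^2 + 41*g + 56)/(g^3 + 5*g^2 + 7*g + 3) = (g^2 - 15*g + 56)/(g^2 + 4*g + 3)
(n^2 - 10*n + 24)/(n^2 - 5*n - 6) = (n - 4)/(n + 1)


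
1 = 1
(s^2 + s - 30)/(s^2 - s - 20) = (s + 6)/(s + 4)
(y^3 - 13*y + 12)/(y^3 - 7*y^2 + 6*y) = (y^2 + y - 12)/(y*(y - 6))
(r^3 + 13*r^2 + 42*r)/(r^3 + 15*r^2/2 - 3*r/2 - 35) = 2*r*(r + 6)/(2*r^2 + r - 10)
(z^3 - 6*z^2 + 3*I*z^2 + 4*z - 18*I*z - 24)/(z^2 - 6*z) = z + 3*I + 4/z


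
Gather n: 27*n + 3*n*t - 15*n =n*(3*t + 12)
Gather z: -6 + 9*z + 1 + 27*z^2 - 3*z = 27*z^2 + 6*z - 5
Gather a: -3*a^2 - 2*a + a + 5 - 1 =-3*a^2 - a + 4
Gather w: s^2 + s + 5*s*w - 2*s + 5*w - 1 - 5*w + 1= s^2 + 5*s*w - s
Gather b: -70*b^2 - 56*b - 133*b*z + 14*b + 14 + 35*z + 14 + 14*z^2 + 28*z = -70*b^2 + b*(-133*z - 42) + 14*z^2 + 63*z + 28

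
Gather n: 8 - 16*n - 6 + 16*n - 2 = 0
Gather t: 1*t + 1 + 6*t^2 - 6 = 6*t^2 + t - 5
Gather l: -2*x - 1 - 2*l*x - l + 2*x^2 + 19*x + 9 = l*(-2*x - 1) + 2*x^2 + 17*x + 8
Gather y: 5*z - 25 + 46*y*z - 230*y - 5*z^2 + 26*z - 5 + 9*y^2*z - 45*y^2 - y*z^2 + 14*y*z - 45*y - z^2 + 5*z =y^2*(9*z - 45) + y*(-z^2 + 60*z - 275) - 6*z^2 + 36*z - 30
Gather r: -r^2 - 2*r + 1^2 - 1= -r^2 - 2*r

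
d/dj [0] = 0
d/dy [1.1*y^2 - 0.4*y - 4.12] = 2.2*y - 0.4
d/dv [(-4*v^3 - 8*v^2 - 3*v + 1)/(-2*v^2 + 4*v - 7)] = (8*v^4 - 32*v^3 + 46*v^2 + 116*v + 17)/(4*v^4 - 16*v^3 + 44*v^2 - 56*v + 49)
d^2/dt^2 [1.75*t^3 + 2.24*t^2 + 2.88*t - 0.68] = 10.5*t + 4.48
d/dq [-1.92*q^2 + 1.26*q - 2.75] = 1.26 - 3.84*q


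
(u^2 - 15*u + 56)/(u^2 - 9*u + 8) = (u - 7)/(u - 1)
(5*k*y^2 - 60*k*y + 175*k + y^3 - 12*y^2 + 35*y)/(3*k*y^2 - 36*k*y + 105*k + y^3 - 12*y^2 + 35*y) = (5*k + y)/(3*k + y)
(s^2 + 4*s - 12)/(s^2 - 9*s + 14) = (s + 6)/(s - 7)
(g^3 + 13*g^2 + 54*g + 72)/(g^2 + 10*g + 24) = g + 3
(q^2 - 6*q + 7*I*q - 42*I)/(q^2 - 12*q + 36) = (q + 7*I)/(q - 6)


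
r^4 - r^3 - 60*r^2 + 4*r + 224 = (r - 8)*(r - 2)*(r + 2)*(r + 7)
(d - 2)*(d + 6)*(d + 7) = d^3 + 11*d^2 + 16*d - 84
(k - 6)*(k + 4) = k^2 - 2*k - 24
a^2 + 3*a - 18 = (a - 3)*(a + 6)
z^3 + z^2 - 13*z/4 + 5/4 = (z - 1)*(z - 1/2)*(z + 5/2)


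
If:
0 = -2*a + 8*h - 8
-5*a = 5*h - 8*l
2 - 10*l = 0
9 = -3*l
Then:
No Solution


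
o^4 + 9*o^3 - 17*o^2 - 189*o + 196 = (o - 4)*(o - 1)*(o + 7)^2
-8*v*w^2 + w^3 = w^2*(-8*v + w)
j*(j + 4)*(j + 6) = j^3 + 10*j^2 + 24*j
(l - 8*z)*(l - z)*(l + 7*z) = l^3 - 2*l^2*z - 55*l*z^2 + 56*z^3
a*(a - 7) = a^2 - 7*a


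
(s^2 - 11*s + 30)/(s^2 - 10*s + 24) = (s - 5)/(s - 4)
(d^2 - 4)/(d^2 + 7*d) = (d^2 - 4)/(d*(d + 7))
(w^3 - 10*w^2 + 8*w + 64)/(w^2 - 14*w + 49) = (w^3 - 10*w^2 + 8*w + 64)/(w^2 - 14*w + 49)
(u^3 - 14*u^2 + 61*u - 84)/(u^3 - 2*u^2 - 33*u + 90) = (u^2 - 11*u + 28)/(u^2 + u - 30)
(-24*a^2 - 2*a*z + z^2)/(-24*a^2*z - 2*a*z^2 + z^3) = 1/z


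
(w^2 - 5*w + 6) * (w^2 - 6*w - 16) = w^4 - 11*w^3 + 20*w^2 + 44*w - 96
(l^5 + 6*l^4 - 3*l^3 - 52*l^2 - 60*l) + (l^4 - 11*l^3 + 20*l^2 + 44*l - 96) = l^5 + 7*l^4 - 14*l^3 - 32*l^2 - 16*l - 96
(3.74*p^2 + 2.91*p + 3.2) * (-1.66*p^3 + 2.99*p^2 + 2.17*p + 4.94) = -6.2084*p^5 + 6.352*p^4 + 11.5047*p^3 + 34.3583*p^2 + 21.3194*p + 15.808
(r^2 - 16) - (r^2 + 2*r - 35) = 19 - 2*r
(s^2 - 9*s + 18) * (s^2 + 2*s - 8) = s^4 - 7*s^3 - 8*s^2 + 108*s - 144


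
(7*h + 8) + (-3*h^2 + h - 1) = -3*h^2 + 8*h + 7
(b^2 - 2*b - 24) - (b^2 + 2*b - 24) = -4*b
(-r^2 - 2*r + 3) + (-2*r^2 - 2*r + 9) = -3*r^2 - 4*r + 12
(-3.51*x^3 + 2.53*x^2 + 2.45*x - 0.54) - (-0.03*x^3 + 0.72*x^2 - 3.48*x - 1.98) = -3.48*x^3 + 1.81*x^2 + 5.93*x + 1.44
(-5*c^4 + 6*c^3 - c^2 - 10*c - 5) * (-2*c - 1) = 10*c^5 - 7*c^4 - 4*c^3 + 21*c^2 + 20*c + 5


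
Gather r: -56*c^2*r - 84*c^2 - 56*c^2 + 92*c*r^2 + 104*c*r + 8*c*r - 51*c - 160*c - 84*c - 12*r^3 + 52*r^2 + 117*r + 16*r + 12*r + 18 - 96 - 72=-140*c^2 - 295*c - 12*r^3 + r^2*(92*c + 52) + r*(-56*c^2 + 112*c + 145) - 150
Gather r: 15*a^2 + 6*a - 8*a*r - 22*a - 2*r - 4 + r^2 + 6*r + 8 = 15*a^2 - 16*a + r^2 + r*(4 - 8*a) + 4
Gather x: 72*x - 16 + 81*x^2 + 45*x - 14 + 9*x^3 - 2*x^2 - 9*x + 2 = 9*x^3 + 79*x^2 + 108*x - 28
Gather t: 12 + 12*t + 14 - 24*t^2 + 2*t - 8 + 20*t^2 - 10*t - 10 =-4*t^2 + 4*t + 8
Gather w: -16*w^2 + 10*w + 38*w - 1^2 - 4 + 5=-16*w^2 + 48*w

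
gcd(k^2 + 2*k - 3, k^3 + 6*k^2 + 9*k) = k + 3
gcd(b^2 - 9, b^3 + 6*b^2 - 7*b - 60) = b - 3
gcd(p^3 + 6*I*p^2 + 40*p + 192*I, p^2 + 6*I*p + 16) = p + 8*I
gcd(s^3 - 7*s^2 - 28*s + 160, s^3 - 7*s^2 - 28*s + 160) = s^3 - 7*s^2 - 28*s + 160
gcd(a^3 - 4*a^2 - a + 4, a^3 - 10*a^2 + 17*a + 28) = a^2 - 3*a - 4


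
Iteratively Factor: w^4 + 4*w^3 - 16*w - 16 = (w + 2)*(w^3 + 2*w^2 - 4*w - 8) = (w + 2)^2*(w^2 - 4) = (w - 2)*(w + 2)^2*(w + 2)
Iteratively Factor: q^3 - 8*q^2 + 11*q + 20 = (q - 5)*(q^2 - 3*q - 4) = (q - 5)*(q + 1)*(q - 4)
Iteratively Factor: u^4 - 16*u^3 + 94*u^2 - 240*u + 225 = (u - 3)*(u^3 - 13*u^2 + 55*u - 75) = (u - 3)^2*(u^2 - 10*u + 25) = (u - 5)*(u - 3)^2*(u - 5)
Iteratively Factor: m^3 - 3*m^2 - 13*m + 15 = (m - 5)*(m^2 + 2*m - 3) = (m - 5)*(m - 1)*(m + 3)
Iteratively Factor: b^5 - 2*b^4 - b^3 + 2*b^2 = (b)*(b^4 - 2*b^3 - b^2 + 2*b) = b*(b - 2)*(b^3 - b) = b*(b - 2)*(b + 1)*(b^2 - b) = b^2*(b - 2)*(b + 1)*(b - 1)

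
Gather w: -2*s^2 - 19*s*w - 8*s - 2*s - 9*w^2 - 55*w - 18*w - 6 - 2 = -2*s^2 - 10*s - 9*w^2 + w*(-19*s - 73) - 8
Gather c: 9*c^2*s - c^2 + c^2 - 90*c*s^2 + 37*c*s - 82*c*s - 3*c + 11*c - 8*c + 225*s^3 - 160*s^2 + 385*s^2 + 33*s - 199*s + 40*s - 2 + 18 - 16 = 9*c^2*s + c*(-90*s^2 - 45*s) + 225*s^3 + 225*s^2 - 126*s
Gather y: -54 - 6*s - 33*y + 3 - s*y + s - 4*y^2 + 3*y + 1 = -5*s - 4*y^2 + y*(-s - 30) - 50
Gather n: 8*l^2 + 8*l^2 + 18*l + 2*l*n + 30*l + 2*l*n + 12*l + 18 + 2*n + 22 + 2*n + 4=16*l^2 + 60*l + n*(4*l + 4) + 44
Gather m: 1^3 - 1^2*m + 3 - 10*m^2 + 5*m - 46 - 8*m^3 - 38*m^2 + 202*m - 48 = -8*m^3 - 48*m^2 + 206*m - 90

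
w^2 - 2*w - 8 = (w - 4)*(w + 2)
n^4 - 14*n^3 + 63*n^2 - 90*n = n*(n - 6)*(n - 5)*(n - 3)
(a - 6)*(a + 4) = a^2 - 2*a - 24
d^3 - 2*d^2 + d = d*(d - 1)^2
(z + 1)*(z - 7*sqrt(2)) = z^2 - 7*sqrt(2)*z + z - 7*sqrt(2)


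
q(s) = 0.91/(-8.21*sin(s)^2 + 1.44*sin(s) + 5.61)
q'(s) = 0.91*(16.42*sin(s)*cos(s) - 1.44*cos(s))/(-8.21*sin(s)^2 + 1.44*sin(s) + 5.61)^2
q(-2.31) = 14.65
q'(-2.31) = 2156.94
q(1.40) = -0.96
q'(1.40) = 2.56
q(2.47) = 0.27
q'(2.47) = -0.56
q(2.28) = 0.46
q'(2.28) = -1.67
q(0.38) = 0.18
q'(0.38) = 0.16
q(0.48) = 0.20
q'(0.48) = 0.24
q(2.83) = 0.17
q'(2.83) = -0.11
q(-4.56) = -0.92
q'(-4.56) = -2.10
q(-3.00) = 0.17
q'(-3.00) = 0.12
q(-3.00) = 0.17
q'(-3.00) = 0.12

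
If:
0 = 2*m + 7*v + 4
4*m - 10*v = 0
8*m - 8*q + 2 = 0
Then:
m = -5/6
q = -7/12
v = -1/3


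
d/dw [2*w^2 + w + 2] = 4*w + 1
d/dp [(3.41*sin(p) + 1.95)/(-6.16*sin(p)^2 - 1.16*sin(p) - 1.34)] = (21.0056*sin(p)^2 + 24.024*sin(p) - 2.3074)*cos(p)/(37.9456*sin(p)^4 + 14.2912*sin(p)^3 + 17.8544*sin(p)^2 + 3.1088*sin(p) + 1.7956)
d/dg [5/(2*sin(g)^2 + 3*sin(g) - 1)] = -5*(4*sin(g) + 3)*cos(g)/(3*sin(g) - cos(2*g))^2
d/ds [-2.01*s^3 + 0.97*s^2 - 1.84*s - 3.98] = -6.03*s^2 + 1.94*s - 1.84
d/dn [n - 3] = 1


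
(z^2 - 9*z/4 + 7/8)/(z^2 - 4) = (8*z^2 - 18*z + 7)/(8*(z^2 - 4))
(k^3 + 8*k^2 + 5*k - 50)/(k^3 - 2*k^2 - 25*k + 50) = (k + 5)/(k - 5)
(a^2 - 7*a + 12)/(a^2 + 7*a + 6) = (a^2 - 7*a + 12)/(a^2 + 7*a + 6)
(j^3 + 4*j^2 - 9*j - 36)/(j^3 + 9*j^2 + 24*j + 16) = (j^2 - 9)/(j^2 + 5*j + 4)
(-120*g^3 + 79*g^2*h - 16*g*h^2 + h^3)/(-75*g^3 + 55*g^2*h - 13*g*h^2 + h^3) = (8*g - h)/(5*g - h)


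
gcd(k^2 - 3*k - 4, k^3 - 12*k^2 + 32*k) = k - 4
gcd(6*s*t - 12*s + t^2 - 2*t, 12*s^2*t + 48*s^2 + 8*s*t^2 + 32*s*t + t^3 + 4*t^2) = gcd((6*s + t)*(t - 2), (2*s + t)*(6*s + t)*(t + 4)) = 6*s + t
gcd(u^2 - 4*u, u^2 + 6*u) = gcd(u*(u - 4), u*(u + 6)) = u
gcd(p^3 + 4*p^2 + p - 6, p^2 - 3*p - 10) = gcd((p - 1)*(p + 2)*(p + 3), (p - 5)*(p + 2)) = p + 2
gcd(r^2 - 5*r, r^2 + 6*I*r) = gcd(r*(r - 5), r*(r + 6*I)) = r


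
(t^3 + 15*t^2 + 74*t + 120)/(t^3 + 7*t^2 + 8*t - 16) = (t^2 + 11*t + 30)/(t^2 + 3*t - 4)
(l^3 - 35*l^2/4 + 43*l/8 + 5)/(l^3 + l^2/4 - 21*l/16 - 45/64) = 8*(2*l^2 - 15*l - 8)/(16*l^2 + 24*l + 9)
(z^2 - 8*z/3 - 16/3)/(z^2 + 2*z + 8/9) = 3*(z - 4)/(3*z + 2)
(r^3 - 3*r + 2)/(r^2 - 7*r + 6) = (r^2 + r - 2)/(r - 6)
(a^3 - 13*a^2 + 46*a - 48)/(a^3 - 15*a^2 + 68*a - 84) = (a^2 - 11*a + 24)/(a^2 - 13*a + 42)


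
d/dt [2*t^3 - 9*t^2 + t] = 6*t^2 - 18*t + 1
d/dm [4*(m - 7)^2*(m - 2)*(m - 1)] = 16*m^3 - 204*m^2 + 744*m - 700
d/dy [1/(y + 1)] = -1/(y + 1)^2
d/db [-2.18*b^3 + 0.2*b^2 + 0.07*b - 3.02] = -6.54*b^2 + 0.4*b + 0.07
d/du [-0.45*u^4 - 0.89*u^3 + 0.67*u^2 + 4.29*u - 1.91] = -1.8*u^3 - 2.67*u^2 + 1.34*u + 4.29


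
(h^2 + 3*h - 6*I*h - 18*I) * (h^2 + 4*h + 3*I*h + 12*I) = h^4 + 7*h^3 - 3*I*h^3 + 30*h^2 - 21*I*h^2 + 126*h - 36*I*h + 216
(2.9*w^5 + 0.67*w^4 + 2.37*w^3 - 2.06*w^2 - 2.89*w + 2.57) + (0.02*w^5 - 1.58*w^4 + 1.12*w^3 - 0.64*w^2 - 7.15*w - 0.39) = 2.92*w^5 - 0.91*w^4 + 3.49*w^3 - 2.7*w^2 - 10.04*w + 2.18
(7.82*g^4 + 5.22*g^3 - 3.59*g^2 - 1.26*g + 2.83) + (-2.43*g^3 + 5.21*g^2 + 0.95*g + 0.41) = 7.82*g^4 + 2.79*g^3 + 1.62*g^2 - 0.31*g + 3.24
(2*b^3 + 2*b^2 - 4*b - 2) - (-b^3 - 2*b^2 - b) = 3*b^3 + 4*b^2 - 3*b - 2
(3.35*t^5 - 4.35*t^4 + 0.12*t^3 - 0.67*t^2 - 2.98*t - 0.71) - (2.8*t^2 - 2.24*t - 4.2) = 3.35*t^5 - 4.35*t^4 + 0.12*t^3 - 3.47*t^2 - 0.74*t + 3.49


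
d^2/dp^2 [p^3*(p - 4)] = 12*p*(p - 2)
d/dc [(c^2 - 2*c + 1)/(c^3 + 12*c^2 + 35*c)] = (-c^4 + 4*c^3 + 56*c^2 - 24*c - 35)/(c^2*(c^4 + 24*c^3 + 214*c^2 + 840*c + 1225))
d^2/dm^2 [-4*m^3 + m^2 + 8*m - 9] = 2 - 24*m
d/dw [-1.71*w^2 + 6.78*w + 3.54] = 6.78 - 3.42*w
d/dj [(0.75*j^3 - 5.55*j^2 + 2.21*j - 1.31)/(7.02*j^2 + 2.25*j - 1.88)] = (5.265*j^4 + 3.375*j^3 - 32.2317*j^2 + 39.2604*j - 1.2073)/(49.2804*j^4 + 31.59*j^3 - 21.3327*j^2 - 8.46*j + 3.5344)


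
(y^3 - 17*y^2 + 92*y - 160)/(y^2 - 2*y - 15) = (y^2 - 12*y + 32)/(y + 3)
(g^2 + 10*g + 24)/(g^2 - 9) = (g^2 + 10*g + 24)/(g^2 - 9)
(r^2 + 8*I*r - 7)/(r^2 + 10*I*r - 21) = (r + I)/(r + 3*I)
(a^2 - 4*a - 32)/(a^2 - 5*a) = (a^2 - 4*a - 32)/(a*(a - 5))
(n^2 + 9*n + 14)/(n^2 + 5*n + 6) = (n + 7)/(n + 3)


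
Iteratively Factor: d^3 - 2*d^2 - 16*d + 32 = (d - 2)*(d^2 - 16) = (d - 2)*(d + 4)*(d - 4)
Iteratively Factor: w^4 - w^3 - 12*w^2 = (w)*(w^3 - w^2 - 12*w) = w*(w - 4)*(w^2 + 3*w) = w*(w - 4)*(w + 3)*(w)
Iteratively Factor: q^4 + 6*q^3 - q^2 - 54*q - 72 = (q + 2)*(q^3 + 4*q^2 - 9*q - 36) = (q + 2)*(q + 4)*(q^2 - 9) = (q - 3)*(q + 2)*(q + 4)*(q + 3)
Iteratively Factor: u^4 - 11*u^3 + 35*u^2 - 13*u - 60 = (u - 3)*(u^3 - 8*u^2 + 11*u + 20) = (u - 3)*(u + 1)*(u^2 - 9*u + 20) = (u - 4)*(u - 3)*(u + 1)*(u - 5)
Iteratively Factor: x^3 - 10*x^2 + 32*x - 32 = (x - 2)*(x^2 - 8*x + 16) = (x - 4)*(x - 2)*(x - 4)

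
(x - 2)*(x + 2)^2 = x^3 + 2*x^2 - 4*x - 8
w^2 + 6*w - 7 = (w - 1)*(w + 7)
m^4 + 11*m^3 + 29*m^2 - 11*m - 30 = (m - 1)*(m + 1)*(m + 5)*(m + 6)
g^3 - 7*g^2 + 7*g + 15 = (g - 5)*(g - 3)*(g + 1)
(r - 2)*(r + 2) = r^2 - 4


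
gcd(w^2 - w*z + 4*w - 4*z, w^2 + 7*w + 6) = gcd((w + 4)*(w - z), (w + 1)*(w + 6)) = 1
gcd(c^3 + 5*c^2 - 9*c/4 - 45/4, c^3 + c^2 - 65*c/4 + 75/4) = c^2 + 7*c/2 - 15/2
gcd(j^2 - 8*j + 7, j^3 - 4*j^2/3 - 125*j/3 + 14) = j - 7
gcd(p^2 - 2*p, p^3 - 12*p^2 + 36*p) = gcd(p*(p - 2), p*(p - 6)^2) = p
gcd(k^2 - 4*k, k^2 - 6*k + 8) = k - 4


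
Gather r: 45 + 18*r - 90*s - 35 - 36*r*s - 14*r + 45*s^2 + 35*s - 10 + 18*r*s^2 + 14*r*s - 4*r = r*(18*s^2 - 22*s) + 45*s^2 - 55*s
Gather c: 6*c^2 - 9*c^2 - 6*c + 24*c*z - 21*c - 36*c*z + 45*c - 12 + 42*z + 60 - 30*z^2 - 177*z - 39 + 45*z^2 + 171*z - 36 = -3*c^2 + c*(18 - 12*z) + 15*z^2 + 36*z - 27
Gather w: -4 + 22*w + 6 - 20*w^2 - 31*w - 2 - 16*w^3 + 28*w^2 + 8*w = -16*w^3 + 8*w^2 - w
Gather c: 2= 2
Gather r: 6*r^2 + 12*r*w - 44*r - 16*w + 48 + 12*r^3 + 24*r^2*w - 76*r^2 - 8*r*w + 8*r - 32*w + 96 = 12*r^3 + r^2*(24*w - 70) + r*(4*w - 36) - 48*w + 144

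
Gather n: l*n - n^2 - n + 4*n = -n^2 + n*(l + 3)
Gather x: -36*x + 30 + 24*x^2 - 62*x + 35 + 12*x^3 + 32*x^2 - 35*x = 12*x^3 + 56*x^2 - 133*x + 65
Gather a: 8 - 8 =0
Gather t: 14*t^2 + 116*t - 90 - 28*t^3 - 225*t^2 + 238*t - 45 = -28*t^3 - 211*t^2 + 354*t - 135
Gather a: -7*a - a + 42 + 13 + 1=56 - 8*a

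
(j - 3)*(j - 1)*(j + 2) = j^3 - 2*j^2 - 5*j + 6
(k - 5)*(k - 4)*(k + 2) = k^3 - 7*k^2 + 2*k + 40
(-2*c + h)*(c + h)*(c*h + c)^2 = -2*c^4*h^2 - 4*c^4*h - 2*c^4 - c^3*h^3 - 2*c^3*h^2 - c^3*h + c^2*h^4 + 2*c^2*h^3 + c^2*h^2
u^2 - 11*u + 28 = (u - 7)*(u - 4)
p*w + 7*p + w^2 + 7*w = (p + w)*(w + 7)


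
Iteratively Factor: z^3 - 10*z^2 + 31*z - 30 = (z - 3)*(z^2 - 7*z + 10) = (z - 3)*(z - 2)*(z - 5)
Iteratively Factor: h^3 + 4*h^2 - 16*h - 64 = (h + 4)*(h^2 - 16) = (h + 4)^2*(h - 4)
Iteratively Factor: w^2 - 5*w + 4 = (w - 4)*(w - 1)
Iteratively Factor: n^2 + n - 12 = (n + 4)*(n - 3)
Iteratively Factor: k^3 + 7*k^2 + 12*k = (k)*(k^2 + 7*k + 12) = k*(k + 4)*(k + 3)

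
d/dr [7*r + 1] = 7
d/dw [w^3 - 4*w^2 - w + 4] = 3*w^2 - 8*w - 1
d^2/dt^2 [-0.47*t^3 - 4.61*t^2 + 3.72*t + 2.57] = -2.82*t - 9.22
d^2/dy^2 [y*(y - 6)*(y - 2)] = 6*y - 16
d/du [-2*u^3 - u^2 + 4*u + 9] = -6*u^2 - 2*u + 4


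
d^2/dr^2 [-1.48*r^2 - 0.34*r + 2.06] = -2.96000000000000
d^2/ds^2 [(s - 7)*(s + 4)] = 2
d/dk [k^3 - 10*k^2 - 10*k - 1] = 3*k^2 - 20*k - 10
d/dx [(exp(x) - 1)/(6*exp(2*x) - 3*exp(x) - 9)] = ((1 - exp(x))*(4*exp(x) - 1) + 2*exp(2*x) - exp(x) - 3)*exp(x)/(3*(-2*exp(2*x) + exp(x) + 3)^2)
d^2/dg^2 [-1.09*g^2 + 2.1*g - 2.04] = -2.18000000000000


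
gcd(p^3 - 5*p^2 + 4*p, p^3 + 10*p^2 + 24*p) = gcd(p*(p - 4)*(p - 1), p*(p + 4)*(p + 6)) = p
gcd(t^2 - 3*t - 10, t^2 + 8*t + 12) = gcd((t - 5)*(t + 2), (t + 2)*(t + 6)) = t + 2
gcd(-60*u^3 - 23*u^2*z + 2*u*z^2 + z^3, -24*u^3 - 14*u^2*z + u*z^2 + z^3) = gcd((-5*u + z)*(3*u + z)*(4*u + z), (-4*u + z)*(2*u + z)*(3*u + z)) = 3*u + z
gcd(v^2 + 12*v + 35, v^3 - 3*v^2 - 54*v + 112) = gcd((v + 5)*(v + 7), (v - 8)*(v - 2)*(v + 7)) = v + 7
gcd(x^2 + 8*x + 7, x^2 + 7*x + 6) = x + 1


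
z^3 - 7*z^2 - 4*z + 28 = (z - 7)*(z - 2)*(z + 2)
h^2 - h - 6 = (h - 3)*(h + 2)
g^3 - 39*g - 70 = (g - 7)*(g + 2)*(g + 5)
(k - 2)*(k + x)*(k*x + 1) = k^3*x + k^2*x^2 - 2*k^2*x + k^2 - 2*k*x^2 + k*x - 2*k - 2*x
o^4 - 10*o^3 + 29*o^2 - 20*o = o*(o - 5)*(o - 4)*(o - 1)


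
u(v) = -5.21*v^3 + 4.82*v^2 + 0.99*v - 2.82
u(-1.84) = 44.13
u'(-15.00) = -3660.36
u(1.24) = -4.11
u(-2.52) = 108.67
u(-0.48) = -1.61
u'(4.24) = -239.13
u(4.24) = -309.10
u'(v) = -15.63*v^2 + 9.64*v + 0.99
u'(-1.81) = -67.66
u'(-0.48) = -7.24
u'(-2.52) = -122.56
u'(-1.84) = -69.66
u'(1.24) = -11.09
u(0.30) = -2.23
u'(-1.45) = -45.85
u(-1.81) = 42.07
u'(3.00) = -110.76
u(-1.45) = 21.76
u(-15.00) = 18650.58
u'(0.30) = 2.48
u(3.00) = -97.14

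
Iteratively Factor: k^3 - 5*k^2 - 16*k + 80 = (k - 5)*(k^2 - 16) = (k - 5)*(k - 4)*(k + 4)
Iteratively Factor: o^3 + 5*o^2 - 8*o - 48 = (o - 3)*(o^2 + 8*o + 16) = (o - 3)*(o + 4)*(o + 4)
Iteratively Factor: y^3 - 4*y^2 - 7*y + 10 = (y + 2)*(y^2 - 6*y + 5) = (y - 1)*(y + 2)*(y - 5)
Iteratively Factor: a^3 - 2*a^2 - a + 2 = (a - 2)*(a^2 - 1) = (a - 2)*(a + 1)*(a - 1)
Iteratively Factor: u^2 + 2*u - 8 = (u - 2)*(u + 4)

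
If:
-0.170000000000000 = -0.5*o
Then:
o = 0.34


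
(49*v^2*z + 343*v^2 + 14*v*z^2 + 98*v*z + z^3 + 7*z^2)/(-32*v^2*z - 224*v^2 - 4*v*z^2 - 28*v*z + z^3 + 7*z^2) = (49*v^2 + 14*v*z + z^2)/(-32*v^2 - 4*v*z + z^2)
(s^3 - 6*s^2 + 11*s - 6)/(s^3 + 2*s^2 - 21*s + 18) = (s - 2)/(s + 6)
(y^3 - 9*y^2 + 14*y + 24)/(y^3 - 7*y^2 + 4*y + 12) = (y - 4)/(y - 2)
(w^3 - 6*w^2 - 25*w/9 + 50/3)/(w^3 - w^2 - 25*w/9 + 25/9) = (w - 6)/(w - 1)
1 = 1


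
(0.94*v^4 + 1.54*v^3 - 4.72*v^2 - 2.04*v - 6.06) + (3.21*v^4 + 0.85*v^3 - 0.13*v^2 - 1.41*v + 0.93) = 4.15*v^4 + 2.39*v^3 - 4.85*v^2 - 3.45*v - 5.13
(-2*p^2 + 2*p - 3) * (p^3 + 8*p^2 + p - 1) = -2*p^5 - 14*p^4 + 11*p^3 - 20*p^2 - 5*p + 3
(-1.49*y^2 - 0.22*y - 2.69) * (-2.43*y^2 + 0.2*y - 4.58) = 3.6207*y^4 + 0.2366*y^3 + 13.3169*y^2 + 0.4696*y + 12.3202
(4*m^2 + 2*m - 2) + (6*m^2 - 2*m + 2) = 10*m^2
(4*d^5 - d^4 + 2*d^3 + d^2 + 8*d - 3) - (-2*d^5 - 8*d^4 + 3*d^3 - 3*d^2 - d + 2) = 6*d^5 + 7*d^4 - d^3 + 4*d^2 + 9*d - 5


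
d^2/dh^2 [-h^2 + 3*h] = -2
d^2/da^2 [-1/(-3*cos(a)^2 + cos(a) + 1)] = (36*sin(a)^4 - 31*sin(a)^2 + 41*cos(a)/4 - 9*cos(3*a)/4 - 13)/(3*sin(a)^2 + cos(a) - 2)^3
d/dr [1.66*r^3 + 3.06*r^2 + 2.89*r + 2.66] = 4.98*r^2 + 6.12*r + 2.89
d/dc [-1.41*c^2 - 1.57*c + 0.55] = -2.82*c - 1.57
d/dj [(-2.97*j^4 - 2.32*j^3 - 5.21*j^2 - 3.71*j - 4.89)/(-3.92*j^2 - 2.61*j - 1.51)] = (23.2848*j^5 + 32.3495*j^4 + 30.0492*j^3 + 9.5645*j^2 - 22.6034*j - 7.1608)/(15.3664*j^4 + 20.4624*j^3 + 18.6505*j^2 + 7.8822*j + 2.2801)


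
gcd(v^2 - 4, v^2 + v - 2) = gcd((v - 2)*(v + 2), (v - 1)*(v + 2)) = v + 2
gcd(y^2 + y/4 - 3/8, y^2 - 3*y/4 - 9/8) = y + 3/4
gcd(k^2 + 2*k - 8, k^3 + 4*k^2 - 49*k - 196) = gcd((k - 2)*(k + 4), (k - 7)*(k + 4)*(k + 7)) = k + 4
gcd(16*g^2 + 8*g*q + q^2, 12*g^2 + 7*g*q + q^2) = 4*g + q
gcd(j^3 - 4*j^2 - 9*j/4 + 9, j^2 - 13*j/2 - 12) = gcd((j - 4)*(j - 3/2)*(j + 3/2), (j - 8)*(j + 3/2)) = j + 3/2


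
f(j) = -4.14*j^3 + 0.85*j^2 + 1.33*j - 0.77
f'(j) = -12.42*j^2 + 1.7*j + 1.33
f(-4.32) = 343.12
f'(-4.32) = -237.80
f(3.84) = -217.55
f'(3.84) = -175.28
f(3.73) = -198.83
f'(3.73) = -165.13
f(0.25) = -0.45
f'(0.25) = 0.98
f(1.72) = -17.03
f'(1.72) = -32.49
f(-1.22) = 6.39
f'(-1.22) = -19.23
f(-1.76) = 22.09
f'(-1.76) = -40.13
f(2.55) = -60.50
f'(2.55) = -75.10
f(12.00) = -7016.33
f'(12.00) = -1766.75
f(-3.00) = 114.67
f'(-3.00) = -115.55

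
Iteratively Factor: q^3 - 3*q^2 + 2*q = (q - 2)*(q^2 - q) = (q - 2)*(q - 1)*(q)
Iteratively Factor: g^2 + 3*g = (g + 3)*(g)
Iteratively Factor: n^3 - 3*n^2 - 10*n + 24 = (n - 2)*(n^2 - n - 12) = (n - 4)*(n - 2)*(n + 3)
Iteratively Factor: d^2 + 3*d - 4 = (d - 1)*(d + 4)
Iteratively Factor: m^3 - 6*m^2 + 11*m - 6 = (m - 2)*(m^2 - 4*m + 3) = (m - 2)*(m - 1)*(m - 3)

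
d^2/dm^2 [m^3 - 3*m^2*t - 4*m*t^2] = 6*m - 6*t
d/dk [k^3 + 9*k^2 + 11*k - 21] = 3*k^2 + 18*k + 11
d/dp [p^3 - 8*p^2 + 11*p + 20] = 3*p^2 - 16*p + 11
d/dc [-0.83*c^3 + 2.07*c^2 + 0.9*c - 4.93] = -2.49*c^2 + 4.14*c + 0.9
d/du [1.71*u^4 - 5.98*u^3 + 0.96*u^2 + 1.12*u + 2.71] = 6.84*u^3 - 17.94*u^2 + 1.92*u + 1.12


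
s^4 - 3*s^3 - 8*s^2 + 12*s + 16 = (s - 4)*(s - 2)*(s + 1)*(s + 2)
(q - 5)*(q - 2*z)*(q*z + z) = q^3*z - 2*q^2*z^2 - 4*q^2*z + 8*q*z^2 - 5*q*z + 10*z^2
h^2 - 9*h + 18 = (h - 6)*(h - 3)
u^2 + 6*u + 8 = (u + 2)*(u + 4)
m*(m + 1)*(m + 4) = m^3 + 5*m^2 + 4*m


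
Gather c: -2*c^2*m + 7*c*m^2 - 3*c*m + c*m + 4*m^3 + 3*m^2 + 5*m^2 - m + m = -2*c^2*m + c*(7*m^2 - 2*m) + 4*m^3 + 8*m^2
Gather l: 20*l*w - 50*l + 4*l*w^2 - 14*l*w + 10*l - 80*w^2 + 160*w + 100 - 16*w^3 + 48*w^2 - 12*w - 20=l*(4*w^2 + 6*w - 40) - 16*w^3 - 32*w^2 + 148*w + 80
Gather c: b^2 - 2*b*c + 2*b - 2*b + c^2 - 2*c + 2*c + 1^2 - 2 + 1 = b^2 - 2*b*c + c^2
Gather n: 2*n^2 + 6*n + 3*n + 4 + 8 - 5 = 2*n^2 + 9*n + 7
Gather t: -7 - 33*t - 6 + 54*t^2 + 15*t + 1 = 54*t^2 - 18*t - 12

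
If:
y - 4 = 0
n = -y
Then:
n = -4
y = 4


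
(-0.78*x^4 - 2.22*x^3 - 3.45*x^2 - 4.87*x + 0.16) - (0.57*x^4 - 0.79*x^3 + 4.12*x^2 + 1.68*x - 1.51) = -1.35*x^4 - 1.43*x^3 - 7.57*x^2 - 6.55*x + 1.67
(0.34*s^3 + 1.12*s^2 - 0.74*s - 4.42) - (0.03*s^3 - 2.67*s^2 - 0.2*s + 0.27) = 0.31*s^3 + 3.79*s^2 - 0.54*s - 4.69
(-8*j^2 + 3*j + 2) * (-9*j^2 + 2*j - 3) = 72*j^4 - 43*j^3 + 12*j^2 - 5*j - 6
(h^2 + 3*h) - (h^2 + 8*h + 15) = -5*h - 15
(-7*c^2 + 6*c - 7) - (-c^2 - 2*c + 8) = -6*c^2 + 8*c - 15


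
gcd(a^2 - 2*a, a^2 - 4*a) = a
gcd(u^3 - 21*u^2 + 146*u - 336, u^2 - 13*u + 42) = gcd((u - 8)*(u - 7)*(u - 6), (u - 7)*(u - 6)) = u^2 - 13*u + 42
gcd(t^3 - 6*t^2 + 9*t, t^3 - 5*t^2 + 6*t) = t^2 - 3*t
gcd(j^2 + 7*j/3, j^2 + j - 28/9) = j + 7/3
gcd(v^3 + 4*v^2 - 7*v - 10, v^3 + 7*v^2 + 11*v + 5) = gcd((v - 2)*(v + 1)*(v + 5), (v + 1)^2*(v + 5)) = v^2 + 6*v + 5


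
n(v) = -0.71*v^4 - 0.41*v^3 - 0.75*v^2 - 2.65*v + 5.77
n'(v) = -2.84*v^3 - 1.23*v^2 - 1.5*v - 2.65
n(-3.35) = -67.78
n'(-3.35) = 95.34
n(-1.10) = 7.28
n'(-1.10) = 1.29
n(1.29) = -1.74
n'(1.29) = -12.73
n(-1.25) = 6.98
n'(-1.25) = 2.85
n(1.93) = -14.94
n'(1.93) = -30.54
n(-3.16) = -51.20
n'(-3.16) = 79.42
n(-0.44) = 6.80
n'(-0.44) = -1.99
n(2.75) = -56.32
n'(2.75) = -75.14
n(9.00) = -5036.03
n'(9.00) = -2186.14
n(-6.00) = -836.93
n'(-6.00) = 575.51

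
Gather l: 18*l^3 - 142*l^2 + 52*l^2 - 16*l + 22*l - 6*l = 18*l^3 - 90*l^2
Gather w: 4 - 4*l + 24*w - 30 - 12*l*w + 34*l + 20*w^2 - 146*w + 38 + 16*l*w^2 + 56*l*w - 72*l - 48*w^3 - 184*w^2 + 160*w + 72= -42*l - 48*w^3 + w^2*(16*l - 164) + w*(44*l + 38) + 84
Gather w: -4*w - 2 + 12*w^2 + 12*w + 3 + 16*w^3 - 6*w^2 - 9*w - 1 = 16*w^3 + 6*w^2 - w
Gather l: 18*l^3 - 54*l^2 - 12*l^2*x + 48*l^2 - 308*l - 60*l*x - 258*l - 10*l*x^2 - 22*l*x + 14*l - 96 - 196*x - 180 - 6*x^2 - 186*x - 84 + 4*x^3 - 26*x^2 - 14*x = 18*l^3 + l^2*(-12*x - 6) + l*(-10*x^2 - 82*x - 552) + 4*x^3 - 32*x^2 - 396*x - 360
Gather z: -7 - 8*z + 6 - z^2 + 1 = -z^2 - 8*z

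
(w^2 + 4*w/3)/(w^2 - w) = (w + 4/3)/(w - 1)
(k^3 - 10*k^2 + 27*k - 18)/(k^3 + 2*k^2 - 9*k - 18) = (k^2 - 7*k + 6)/(k^2 + 5*k + 6)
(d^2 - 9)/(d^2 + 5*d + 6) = (d - 3)/(d + 2)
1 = 1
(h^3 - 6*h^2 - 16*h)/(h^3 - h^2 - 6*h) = (h - 8)/(h - 3)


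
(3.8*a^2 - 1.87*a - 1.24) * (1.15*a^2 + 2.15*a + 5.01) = 4.37*a^4 + 6.0195*a^3 + 13.5915*a^2 - 12.0347*a - 6.2124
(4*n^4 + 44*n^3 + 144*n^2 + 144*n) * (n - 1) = 4*n^5 + 40*n^4 + 100*n^3 - 144*n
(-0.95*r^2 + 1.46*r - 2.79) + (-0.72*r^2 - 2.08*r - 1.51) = -1.67*r^2 - 0.62*r - 4.3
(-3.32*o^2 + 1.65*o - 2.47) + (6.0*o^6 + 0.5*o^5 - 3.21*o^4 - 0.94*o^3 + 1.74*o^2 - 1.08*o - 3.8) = 6.0*o^6 + 0.5*o^5 - 3.21*o^4 - 0.94*o^3 - 1.58*o^2 + 0.57*o - 6.27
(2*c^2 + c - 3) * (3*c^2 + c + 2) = 6*c^4 + 5*c^3 - 4*c^2 - c - 6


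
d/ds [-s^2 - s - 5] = -2*s - 1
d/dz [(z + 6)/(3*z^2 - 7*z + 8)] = (3*z^2 - 7*z - (z + 6)*(6*z - 7) + 8)/(3*z^2 - 7*z + 8)^2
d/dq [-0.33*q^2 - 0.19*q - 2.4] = -0.66*q - 0.19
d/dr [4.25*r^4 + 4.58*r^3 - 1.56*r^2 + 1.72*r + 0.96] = 17.0*r^3 + 13.74*r^2 - 3.12*r + 1.72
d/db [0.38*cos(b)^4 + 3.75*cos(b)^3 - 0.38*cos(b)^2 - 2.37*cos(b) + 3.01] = -0.4425*sin(b) - 2.8125*sin(3*b) - 0.19*sin(4*b)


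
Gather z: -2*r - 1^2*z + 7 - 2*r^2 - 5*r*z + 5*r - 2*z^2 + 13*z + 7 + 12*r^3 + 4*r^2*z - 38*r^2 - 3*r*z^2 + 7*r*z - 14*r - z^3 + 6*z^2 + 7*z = 12*r^3 - 40*r^2 - 11*r - z^3 + z^2*(4 - 3*r) + z*(4*r^2 + 2*r + 19) + 14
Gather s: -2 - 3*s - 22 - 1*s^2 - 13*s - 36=-s^2 - 16*s - 60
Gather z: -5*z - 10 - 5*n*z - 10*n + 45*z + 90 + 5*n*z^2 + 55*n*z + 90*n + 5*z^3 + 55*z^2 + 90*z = 80*n + 5*z^3 + z^2*(5*n + 55) + z*(50*n + 130) + 80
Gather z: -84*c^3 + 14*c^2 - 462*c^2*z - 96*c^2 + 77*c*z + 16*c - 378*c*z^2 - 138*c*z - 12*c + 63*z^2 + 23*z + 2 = -84*c^3 - 82*c^2 + 4*c + z^2*(63 - 378*c) + z*(-462*c^2 - 61*c + 23) + 2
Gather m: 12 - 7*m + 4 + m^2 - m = m^2 - 8*m + 16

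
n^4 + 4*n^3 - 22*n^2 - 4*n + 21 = (n - 3)*(n - 1)*(n + 1)*(n + 7)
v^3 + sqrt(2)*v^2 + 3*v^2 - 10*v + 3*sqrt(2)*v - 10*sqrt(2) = (v - 2)*(v + 5)*(v + sqrt(2))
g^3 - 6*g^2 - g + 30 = (g - 5)*(g - 3)*(g + 2)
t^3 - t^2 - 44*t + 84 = (t - 6)*(t - 2)*(t + 7)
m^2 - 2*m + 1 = (m - 1)^2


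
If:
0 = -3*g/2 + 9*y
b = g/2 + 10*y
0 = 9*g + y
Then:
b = 0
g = 0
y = 0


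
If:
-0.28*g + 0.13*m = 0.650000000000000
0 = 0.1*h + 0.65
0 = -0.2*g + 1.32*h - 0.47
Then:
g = -45.25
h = -6.50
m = -92.46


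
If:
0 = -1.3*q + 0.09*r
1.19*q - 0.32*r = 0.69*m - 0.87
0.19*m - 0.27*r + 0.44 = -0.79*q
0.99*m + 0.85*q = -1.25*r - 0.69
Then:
No Solution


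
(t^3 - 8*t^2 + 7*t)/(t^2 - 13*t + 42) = t*(t - 1)/(t - 6)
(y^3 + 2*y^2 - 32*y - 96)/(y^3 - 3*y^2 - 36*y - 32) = (y^2 - 2*y - 24)/(y^2 - 7*y - 8)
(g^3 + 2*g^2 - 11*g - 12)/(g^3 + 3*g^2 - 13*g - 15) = (g + 4)/(g + 5)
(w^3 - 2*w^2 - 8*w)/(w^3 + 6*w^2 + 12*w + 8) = w*(w - 4)/(w^2 + 4*w + 4)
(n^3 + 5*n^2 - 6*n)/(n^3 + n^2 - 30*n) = (n - 1)/(n - 5)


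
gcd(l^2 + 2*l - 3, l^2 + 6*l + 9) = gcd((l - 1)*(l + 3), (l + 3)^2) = l + 3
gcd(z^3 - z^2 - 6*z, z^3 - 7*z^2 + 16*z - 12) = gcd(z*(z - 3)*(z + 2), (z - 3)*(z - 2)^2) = z - 3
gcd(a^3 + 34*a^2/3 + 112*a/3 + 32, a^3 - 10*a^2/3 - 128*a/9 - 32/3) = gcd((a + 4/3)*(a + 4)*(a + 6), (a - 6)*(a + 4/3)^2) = a + 4/3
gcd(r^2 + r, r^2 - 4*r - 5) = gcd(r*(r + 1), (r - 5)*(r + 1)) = r + 1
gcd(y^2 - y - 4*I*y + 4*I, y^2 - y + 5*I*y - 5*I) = y - 1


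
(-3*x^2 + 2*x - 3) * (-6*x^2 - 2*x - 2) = 18*x^4 - 6*x^3 + 20*x^2 + 2*x + 6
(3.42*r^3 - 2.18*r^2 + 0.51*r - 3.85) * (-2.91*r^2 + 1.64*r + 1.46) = -9.9522*r^5 + 11.9526*r^4 - 0.0661000000000005*r^3 + 8.8571*r^2 - 5.5694*r - 5.621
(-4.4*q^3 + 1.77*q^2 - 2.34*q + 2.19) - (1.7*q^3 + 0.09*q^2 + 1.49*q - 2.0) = -6.1*q^3 + 1.68*q^2 - 3.83*q + 4.19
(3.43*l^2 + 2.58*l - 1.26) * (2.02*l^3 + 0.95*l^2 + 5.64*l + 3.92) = 6.9286*l^5 + 8.4701*l^4 + 19.251*l^3 + 26.7998*l^2 + 3.0072*l - 4.9392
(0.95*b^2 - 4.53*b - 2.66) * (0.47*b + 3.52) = 0.4465*b^3 + 1.2149*b^2 - 17.1958*b - 9.3632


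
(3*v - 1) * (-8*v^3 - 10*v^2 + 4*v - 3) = -24*v^4 - 22*v^3 + 22*v^2 - 13*v + 3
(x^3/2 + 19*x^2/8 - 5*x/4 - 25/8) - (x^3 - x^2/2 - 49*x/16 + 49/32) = -x^3/2 + 23*x^2/8 + 29*x/16 - 149/32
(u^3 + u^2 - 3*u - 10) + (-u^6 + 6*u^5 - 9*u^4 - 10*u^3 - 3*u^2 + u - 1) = -u^6 + 6*u^5 - 9*u^4 - 9*u^3 - 2*u^2 - 2*u - 11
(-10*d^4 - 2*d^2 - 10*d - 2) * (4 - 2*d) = 20*d^5 - 40*d^4 + 4*d^3 + 12*d^2 - 36*d - 8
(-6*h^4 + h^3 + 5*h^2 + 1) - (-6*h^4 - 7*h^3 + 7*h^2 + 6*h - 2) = 8*h^3 - 2*h^2 - 6*h + 3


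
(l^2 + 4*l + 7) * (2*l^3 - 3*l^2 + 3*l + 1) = 2*l^5 + 5*l^4 + 5*l^3 - 8*l^2 + 25*l + 7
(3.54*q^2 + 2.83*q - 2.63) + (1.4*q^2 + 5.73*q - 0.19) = 4.94*q^2 + 8.56*q - 2.82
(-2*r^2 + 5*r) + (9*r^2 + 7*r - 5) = 7*r^2 + 12*r - 5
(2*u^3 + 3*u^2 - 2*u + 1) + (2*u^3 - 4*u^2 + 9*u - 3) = 4*u^3 - u^2 + 7*u - 2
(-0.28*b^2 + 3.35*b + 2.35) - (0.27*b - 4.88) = -0.28*b^2 + 3.08*b + 7.23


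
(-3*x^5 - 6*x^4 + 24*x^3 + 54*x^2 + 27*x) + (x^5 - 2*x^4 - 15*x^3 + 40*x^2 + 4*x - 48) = -2*x^5 - 8*x^4 + 9*x^3 + 94*x^2 + 31*x - 48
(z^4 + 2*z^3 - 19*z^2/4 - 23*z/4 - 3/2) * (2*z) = 2*z^5 + 4*z^4 - 19*z^3/2 - 23*z^2/2 - 3*z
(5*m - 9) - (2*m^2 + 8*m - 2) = -2*m^2 - 3*m - 7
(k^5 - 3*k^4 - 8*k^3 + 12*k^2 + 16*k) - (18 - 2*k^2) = k^5 - 3*k^4 - 8*k^3 + 14*k^2 + 16*k - 18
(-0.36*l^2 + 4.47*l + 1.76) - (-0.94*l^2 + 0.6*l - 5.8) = 0.58*l^2 + 3.87*l + 7.56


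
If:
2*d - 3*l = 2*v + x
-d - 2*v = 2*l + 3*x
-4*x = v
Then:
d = x/7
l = 17*x/7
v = -4*x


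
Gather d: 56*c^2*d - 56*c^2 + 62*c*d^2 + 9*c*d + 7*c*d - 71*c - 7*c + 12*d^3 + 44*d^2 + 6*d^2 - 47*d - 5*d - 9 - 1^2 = -56*c^2 - 78*c + 12*d^3 + d^2*(62*c + 50) + d*(56*c^2 + 16*c - 52) - 10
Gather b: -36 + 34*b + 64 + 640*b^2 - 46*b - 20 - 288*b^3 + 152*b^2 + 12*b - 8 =-288*b^3 + 792*b^2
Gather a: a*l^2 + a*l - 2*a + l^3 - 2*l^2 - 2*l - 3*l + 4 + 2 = a*(l^2 + l - 2) + l^3 - 2*l^2 - 5*l + 6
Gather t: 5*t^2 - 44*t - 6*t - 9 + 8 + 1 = 5*t^2 - 50*t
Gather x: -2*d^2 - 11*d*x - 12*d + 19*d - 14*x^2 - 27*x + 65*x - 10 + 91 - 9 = -2*d^2 + 7*d - 14*x^2 + x*(38 - 11*d) + 72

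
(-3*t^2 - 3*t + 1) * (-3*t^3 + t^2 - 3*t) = 9*t^5 + 6*t^4 + 3*t^3 + 10*t^2 - 3*t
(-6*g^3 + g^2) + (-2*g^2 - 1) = -6*g^3 - g^2 - 1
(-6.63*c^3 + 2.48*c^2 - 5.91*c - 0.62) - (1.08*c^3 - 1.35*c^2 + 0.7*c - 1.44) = -7.71*c^3 + 3.83*c^2 - 6.61*c + 0.82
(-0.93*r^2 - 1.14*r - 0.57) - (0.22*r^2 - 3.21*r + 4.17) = -1.15*r^2 + 2.07*r - 4.74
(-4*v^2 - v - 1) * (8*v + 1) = -32*v^3 - 12*v^2 - 9*v - 1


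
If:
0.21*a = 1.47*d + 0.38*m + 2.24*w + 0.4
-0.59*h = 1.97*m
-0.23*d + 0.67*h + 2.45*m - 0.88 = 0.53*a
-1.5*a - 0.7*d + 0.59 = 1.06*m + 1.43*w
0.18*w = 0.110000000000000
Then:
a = -0.41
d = -1.62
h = -4.59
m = 1.38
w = 0.61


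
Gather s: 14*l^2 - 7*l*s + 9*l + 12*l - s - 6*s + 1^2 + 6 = 14*l^2 + 21*l + s*(-7*l - 7) + 7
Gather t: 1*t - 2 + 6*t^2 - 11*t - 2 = 6*t^2 - 10*t - 4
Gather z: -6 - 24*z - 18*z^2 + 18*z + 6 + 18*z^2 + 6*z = 0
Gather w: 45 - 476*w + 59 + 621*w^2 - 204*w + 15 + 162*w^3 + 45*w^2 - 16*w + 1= 162*w^3 + 666*w^2 - 696*w + 120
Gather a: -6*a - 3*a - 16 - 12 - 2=-9*a - 30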